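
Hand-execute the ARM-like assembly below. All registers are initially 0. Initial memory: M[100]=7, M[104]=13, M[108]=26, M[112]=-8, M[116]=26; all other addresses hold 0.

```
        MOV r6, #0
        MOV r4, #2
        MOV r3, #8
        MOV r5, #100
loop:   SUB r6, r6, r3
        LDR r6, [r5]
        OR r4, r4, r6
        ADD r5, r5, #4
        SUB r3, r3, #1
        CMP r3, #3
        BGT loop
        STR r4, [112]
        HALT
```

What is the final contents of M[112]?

-1

MOV r6, #0 → r6=0
MOV r4, #2 → r4=2
MOV r3, #8 → r3=8
MOV r5, #100 → r5=100
SUB r6, r6, r3 → r6=0-8=-8
LDR r6, [r5] → r6=M[100]=7
OR r4, r4, r6 → r4=2|7=7
ADD r5, r5, #4 → r5=100+4=104
SUB r3, r3, #1 → r3=8-1=7
CMP r3, #3  (cmp 7,3)
BGT loop: taken
SUB r6, r6, r3 → r6=7-7=0
LDR r6, [r5] → r6=M[104]=13
OR r4, r4, r6 → r4=7|13=15
ADD r5, r5, #4 → r5=104+4=108
SUB r3, r3, #1 → r3=7-1=6
CMP r3, #3  (cmp 6,3)
BGT loop: taken
SUB r6, r6, r3 → r6=13-6=7
LDR r6, [r5] → r6=M[108]=26
OR r4, r4, r6 → r4=15|26=31
ADD r5, r5, #4 → r5=108+4=112
SUB r3, r3, #1 → r3=6-1=5
CMP r3, #3  (cmp 5,3)
BGT loop: taken
SUB r6, r6, r3 → r6=26-5=21
LDR r6, [r5] → r6=M[112]=-8
OR r4, r4, r6 → r4=31|(-8)=-1
ADD r5, r5, #4 → r5=112+4=116
SUB r3, r3, #1 → r3=5-1=4
CMP r3, #3  (cmp 4,3)
BGT loop: taken
SUB r6, r6, r3 → r6=(-8)-4=-12
LDR r6, [r5] → r6=M[116]=26
OR r4, r4, r6 → r4=(-1)|26=-1
ADD r5, r5, #4 → r5=116+4=120
SUB r3, r3, #1 → r3=4-1=3
CMP r3, #3  (cmp 3,3)
BGT loop: not taken
STR r4, [112] → M[112]=-1
halt.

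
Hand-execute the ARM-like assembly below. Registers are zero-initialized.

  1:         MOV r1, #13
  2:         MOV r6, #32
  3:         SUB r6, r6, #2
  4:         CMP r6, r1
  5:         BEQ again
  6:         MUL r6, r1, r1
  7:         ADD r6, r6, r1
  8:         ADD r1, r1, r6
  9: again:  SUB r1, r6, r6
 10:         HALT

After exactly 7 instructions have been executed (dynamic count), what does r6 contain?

182

after MOV r1, #13: r1=13
after MOV r6, #32: r6=32
after SUB r6, r6, #2: r6=32-2=30
CMP r6, r1  (cmp 30,13)
BEQ again: not taken
after MUL r6, r1, r1: r6=13*13=169
after ADD r6, r6, r1: r6=169+13=182
After step 7: r6 = 182.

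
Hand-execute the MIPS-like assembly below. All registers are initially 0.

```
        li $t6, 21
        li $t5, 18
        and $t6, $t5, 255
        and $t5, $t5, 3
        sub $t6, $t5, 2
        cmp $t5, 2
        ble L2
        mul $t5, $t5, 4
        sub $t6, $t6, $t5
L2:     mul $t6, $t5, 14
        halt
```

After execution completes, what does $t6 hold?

28

li $t6, 21 → $t6=21
li $t5, 18 → $t5=18
and $t6, $t5, 255 → $t6=18&255=18
and $t5, $t5, 3 → $t5=18&3=2
sub $t6, $t5, 2 → $t6=2-2=0
cmp $t5, 2  (cmp 2,2)
ble L2: taken
mul $t6, $t5, 14 → $t6=2*14=28
halt.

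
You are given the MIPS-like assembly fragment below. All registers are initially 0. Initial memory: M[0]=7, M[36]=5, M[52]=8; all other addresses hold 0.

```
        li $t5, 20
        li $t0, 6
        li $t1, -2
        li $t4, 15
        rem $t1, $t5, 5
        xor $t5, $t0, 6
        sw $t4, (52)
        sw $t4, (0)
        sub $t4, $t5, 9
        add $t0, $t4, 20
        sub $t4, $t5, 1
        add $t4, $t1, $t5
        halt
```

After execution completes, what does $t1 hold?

0

after li $t5, 20: $t5=20
after li $t0, 6: $t0=6
after li $t1, -2: $t1=-2
after li $t4, 15: $t4=15
after rem $t1, $t5, 5: $t1=20%5=0
after xor $t5, $t0, 6: $t5=6^6=0
sw $t4, (52) → M[52]=15
sw $t4, (0) → M[0]=15
after sub $t4, $t5, 9: $t4=0-9=-9
after add $t0, $t4, 20: $t0=(-9)+20=11
after sub $t4, $t5, 1: $t4=0-1=-1
after add $t4, $t1, $t5: $t4=0+0=0
halt.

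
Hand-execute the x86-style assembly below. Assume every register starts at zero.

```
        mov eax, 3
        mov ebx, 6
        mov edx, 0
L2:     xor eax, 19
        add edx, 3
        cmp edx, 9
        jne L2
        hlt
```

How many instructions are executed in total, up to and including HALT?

16

mov eax, 3 → eax=3
mov ebx, 6 → ebx=6
mov edx, 0 → edx=0
xor eax, 19 → eax=3^19=16
add edx, 3 → edx=0+3=3
cmp edx, 9  (cmp 3,9)
jne L2: taken
xor eax, 19 → eax=16^19=3
add edx, 3 → edx=3+3=6
cmp edx, 9  (cmp 6,9)
jne L2: taken
xor eax, 19 → eax=3^19=16
add edx, 3 → edx=6+3=9
cmp edx, 9  (cmp 9,9)
jne L2: not taken
halt.
Total executed instructions: 16.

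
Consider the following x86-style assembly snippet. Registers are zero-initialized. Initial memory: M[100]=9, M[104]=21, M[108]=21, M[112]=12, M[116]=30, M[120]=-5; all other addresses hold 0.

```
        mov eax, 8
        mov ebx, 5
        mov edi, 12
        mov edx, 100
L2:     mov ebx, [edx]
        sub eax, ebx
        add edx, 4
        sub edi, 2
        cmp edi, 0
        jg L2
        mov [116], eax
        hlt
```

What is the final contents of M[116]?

eax=8
ebx=5
edi=12
edx=100
ebx=M[100]=9
eax=8-9=-1
edx=100+4=104
edi=12-2=10
cmp edi, 0  (cmp 10,0)
jg L2: taken
ebx=M[104]=21
eax=(-1)-21=-22
edx=104+4=108
edi=10-2=8
cmp edi, 0  (cmp 8,0)
jg L2: taken
ebx=M[108]=21
eax=(-22)-21=-43
edx=108+4=112
edi=8-2=6
cmp edi, 0  (cmp 6,0)
jg L2: taken
ebx=M[112]=12
eax=(-43)-12=-55
edx=112+4=116
edi=6-2=4
cmp edi, 0  (cmp 4,0)
jg L2: taken
ebx=M[116]=30
eax=(-55)-30=-85
edx=116+4=120
edi=4-2=2
cmp edi, 0  (cmp 2,0)
jg L2: taken
ebx=M[120]=-5
eax=(-85)-(-5)=-80
edx=120+4=124
edi=2-2=0
cmp edi, 0  (cmp 0,0)
jg L2: not taken
mov [116], eax → M[116]=-80
halt.

-80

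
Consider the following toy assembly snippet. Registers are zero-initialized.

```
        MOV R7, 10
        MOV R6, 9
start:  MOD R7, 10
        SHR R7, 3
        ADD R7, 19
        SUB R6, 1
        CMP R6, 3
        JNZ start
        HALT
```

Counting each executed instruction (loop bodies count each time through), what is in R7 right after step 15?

after MOV R7, 10: R7=10
after MOV R6, 9: R6=9
after MOD R7, 10: R7=10%10=0
after SHR R7, 3: R7=0>>3=0
after ADD R7, 19: R7=0+19=19
after SUB R6, 1: R6=9-1=8
CMP R6, 3  (cmp 8,3)
JNZ start: taken
after MOD R7, 10: R7=19%10=9
after SHR R7, 3: R7=9>>3=1
after ADD R7, 19: R7=1+19=20
after SUB R6, 1: R6=8-1=7
CMP R6, 3  (cmp 7,3)
JNZ start: taken
after MOD R7, 10: R7=20%10=0
After step 15: R7 = 0.

0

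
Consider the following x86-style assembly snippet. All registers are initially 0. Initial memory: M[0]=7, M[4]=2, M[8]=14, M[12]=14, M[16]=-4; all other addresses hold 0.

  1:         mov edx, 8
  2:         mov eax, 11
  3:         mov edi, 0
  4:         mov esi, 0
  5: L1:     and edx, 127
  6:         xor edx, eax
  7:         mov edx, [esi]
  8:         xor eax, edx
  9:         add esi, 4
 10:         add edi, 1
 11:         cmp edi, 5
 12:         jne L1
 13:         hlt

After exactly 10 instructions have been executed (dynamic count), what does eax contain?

mov edx, 8 → edx=8
mov eax, 11 → eax=11
mov edi, 0 → edi=0
mov esi, 0 → esi=0
and edx, 127 → edx=8&127=8
xor edx, eax → edx=8^11=3
mov edx, [esi] → edx=M[0]=7
xor eax, edx → eax=11^7=12
add esi, 4 → esi=0+4=4
add edi, 1 → edi=0+1=1
After step 10: eax = 12.

12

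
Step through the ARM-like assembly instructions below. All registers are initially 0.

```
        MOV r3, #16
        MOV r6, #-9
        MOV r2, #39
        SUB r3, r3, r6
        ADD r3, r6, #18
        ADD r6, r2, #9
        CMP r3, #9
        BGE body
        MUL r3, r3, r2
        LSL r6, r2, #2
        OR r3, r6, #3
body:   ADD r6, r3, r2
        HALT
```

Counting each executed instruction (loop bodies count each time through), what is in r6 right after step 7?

after MOV r3, #16: r3=16
after MOV r6, #-9: r6=-9
after MOV r2, #39: r2=39
after SUB r3, r3, r6: r3=16-(-9)=25
after ADD r3, r6, #18: r3=(-9)+18=9
after ADD r6, r2, #9: r6=39+9=48
CMP r3, #9  (cmp 9,9)
After step 7: r6 = 48.

48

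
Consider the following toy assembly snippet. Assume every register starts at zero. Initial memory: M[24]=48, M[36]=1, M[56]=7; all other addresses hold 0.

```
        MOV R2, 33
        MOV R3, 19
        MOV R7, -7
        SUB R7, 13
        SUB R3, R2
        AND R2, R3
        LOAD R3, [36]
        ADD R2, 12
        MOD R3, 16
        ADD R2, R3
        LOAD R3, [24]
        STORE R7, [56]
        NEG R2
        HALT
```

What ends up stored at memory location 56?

R2=33
R3=19
R7=-7
R7=(-7)-13=-20
R3=19-33=-14
R2=33&(-14)=32
R3=M[36]=1
R2=32+12=44
R3=1%16=1
R2=44+1=45
R3=M[24]=48
STORE R7, [56] → M[56]=-20
R2=-(45)=-45
halt.

-20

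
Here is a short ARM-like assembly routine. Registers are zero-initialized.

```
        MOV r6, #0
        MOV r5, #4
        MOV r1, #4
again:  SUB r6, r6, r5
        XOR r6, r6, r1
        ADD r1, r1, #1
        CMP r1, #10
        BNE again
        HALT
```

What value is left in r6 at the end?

after MOV r6, #0: r6=0
after MOV r5, #4: r5=4
after MOV r1, #4: r1=4
after SUB r6, r6, r5: r6=0-4=-4
after XOR r6, r6, r1: r6=(-4)^4=-8
after ADD r1, r1, #1: r1=4+1=5
CMP r1, #10  (cmp 5,10)
BNE again: taken
after SUB r6, r6, r5: r6=(-8)-4=-12
after XOR r6, r6, r1: r6=(-12)^5=-15
after ADD r1, r1, #1: r1=5+1=6
CMP r1, #10  (cmp 6,10)
BNE again: taken
after SUB r6, r6, r5: r6=(-15)-4=-19
after XOR r6, r6, r1: r6=(-19)^6=-21
after ADD r1, r1, #1: r1=6+1=7
CMP r1, #10  (cmp 7,10)
BNE again: taken
after SUB r6, r6, r5: r6=(-21)-4=-25
after XOR r6, r6, r1: r6=(-25)^7=-32
after ADD r1, r1, #1: r1=7+1=8
CMP r1, #10  (cmp 8,10)
BNE again: taken
after SUB r6, r6, r5: r6=(-32)-4=-36
after XOR r6, r6, r1: r6=(-36)^8=-44
after ADD r1, r1, #1: r1=8+1=9
CMP r1, #10  (cmp 9,10)
BNE again: taken
after SUB r6, r6, r5: r6=(-44)-4=-48
after XOR r6, r6, r1: r6=(-48)^9=-39
after ADD r1, r1, #1: r1=9+1=10
CMP r1, #10  (cmp 10,10)
BNE again: not taken
halt.

-39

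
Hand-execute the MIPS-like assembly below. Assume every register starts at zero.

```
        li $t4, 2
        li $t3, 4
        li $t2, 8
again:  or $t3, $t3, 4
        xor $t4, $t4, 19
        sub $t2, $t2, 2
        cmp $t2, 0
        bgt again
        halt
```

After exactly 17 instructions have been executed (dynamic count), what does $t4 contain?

li $t4, 2 → $t4=2
li $t3, 4 → $t3=4
li $t2, 8 → $t2=8
or $t3, $t3, 4 → $t3=4|4=4
xor $t4, $t4, 19 → $t4=2^19=17
sub $t2, $t2, 2 → $t2=8-2=6
cmp $t2, 0  (cmp 6,0)
bgt again: taken
or $t3, $t3, 4 → $t3=4|4=4
xor $t4, $t4, 19 → $t4=17^19=2
sub $t2, $t2, 2 → $t2=6-2=4
cmp $t2, 0  (cmp 4,0)
bgt again: taken
or $t3, $t3, 4 → $t3=4|4=4
xor $t4, $t4, 19 → $t4=2^19=17
sub $t2, $t2, 2 → $t2=4-2=2
cmp $t2, 0  (cmp 2,0)
After step 17: $t4 = 17.

17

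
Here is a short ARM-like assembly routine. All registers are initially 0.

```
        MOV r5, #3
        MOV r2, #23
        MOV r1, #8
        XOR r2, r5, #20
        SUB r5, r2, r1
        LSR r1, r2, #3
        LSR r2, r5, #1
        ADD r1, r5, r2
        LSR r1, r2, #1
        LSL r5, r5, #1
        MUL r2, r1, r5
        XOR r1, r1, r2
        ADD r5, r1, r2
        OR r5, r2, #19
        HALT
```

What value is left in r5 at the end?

91

r5=3
r2=23
r1=8
r2=3^20=23
r5=23-8=15
r1=23>>3=2
r2=15>>1=7
r1=15+7=22
r1=7>>1=3
r5=15<<1=30
r2=3*30=90
r1=3^90=89
r5=89+90=179
r5=90|19=91
halt.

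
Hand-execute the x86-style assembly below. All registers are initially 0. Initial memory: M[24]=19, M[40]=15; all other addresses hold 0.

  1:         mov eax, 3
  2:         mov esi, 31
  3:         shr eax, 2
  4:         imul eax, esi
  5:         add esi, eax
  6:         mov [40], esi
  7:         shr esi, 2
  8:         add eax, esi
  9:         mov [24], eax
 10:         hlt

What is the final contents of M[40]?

31

eax=3
esi=31
eax=3>>2=0
eax=0*31=0
esi=31+0=31
mov [40], esi → M[40]=31
esi=31>>2=7
eax=0+7=7
mov [24], eax → M[24]=7
halt.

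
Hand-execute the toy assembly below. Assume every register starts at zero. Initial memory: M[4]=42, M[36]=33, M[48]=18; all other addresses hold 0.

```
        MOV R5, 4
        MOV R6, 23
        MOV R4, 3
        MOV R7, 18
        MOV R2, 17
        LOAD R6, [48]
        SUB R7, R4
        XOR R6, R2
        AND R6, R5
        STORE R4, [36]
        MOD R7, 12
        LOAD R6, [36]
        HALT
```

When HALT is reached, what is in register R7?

MOV R5, 4 → R5=4
MOV R6, 23 → R6=23
MOV R4, 3 → R4=3
MOV R7, 18 → R7=18
MOV R2, 17 → R2=17
LOAD R6, [48] → R6=M[48]=18
SUB R7, R4 → R7=18-3=15
XOR R6, R2 → R6=18^17=3
AND R6, R5 → R6=3&4=0
STORE R4, [36] → M[36]=3
MOD R7, 12 → R7=15%12=3
LOAD R6, [36] → R6=M[36]=3
halt.

3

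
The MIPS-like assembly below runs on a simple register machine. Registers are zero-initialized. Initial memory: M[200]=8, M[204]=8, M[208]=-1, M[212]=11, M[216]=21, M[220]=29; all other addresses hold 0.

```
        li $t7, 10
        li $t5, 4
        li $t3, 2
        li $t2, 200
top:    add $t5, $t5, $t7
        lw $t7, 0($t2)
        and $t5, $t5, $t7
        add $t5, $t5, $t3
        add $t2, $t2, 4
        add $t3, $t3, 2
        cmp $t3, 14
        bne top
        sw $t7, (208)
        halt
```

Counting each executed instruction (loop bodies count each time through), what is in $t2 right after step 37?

li $t7, 10 → $t7=10
li $t5, 4 → $t5=4
li $t3, 2 → $t3=2
li $t2, 200 → $t2=200
add $t5, $t5, $t7 → $t5=4+10=14
lw $t7, 0($t2) → $t7=M[200]=8
and $t5, $t5, $t7 → $t5=14&8=8
add $t5, $t5, $t3 → $t5=8+2=10
add $t2, $t2, 4 → $t2=200+4=204
add $t3, $t3, 2 → $t3=2+2=4
cmp $t3, 14  (cmp 4,14)
bne top: taken
add $t5, $t5, $t7 → $t5=10+8=18
lw $t7, 0($t2) → $t7=M[204]=8
and $t5, $t5, $t7 → $t5=18&8=0
add $t5, $t5, $t3 → $t5=0+4=4
add $t2, $t2, 4 → $t2=204+4=208
add $t3, $t3, 2 → $t3=4+2=6
cmp $t3, 14  (cmp 6,14)
bne top: taken
add $t5, $t5, $t7 → $t5=4+8=12
lw $t7, 0($t2) → $t7=M[208]=-1
and $t5, $t5, $t7 → $t5=12&(-1)=12
add $t5, $t5, $t3 → $t5=12+6=18
add $t2, $t2, 4 → $t2=208+4=212
add $t3, $t3, 2 → $t3=6+2=8
cmp $t3, 14  (cmp 8,14)
bne top: taken
add $t5, $t5, $t7 → $t5=18+(-1)=17
lw $t7, 0($t2) → $t7=M[212]=11
and $t5, $t5, $t7 → $t5=17&11=1
add $t5, $t5, $t3 → $t5=1+8=9
add $t2, $t2, 4 → $t2=212+4=216
add $t3, $t3, 2 → $t3=8+2=10
cmp $t3, 14  (cmp 10,14)
bne top: taken
add $t5, $t5, $t7 → $t5=9+11=20
After step 37: $t2 = 216.

216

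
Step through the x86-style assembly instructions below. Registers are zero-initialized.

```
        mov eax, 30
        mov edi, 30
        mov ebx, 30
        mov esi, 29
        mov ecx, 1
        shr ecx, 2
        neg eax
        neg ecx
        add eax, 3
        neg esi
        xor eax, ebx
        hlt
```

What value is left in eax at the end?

mov eax, 30 → eax=30
mov edi, 30 → edi=30
mov ebx, 30 → ebx=30
mov esi, 29 → esi=29
mov ecx, 1 → ecx=1
shr ecx, 2 → ecx=1>>2=0
neg eax → eax=-(30)=-30
neg ecx → ecx=-(0)=0
add eax, 3 → eax=(-30)+3=-27
neg esi → esi=-(29)=-29
xor eax, ebx → eax=(-27)^30=-5
halt.

-5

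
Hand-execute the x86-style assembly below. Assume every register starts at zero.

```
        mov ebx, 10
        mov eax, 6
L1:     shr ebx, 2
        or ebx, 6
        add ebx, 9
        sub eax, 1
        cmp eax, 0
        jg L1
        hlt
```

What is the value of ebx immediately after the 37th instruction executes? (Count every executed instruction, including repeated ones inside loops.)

after mov ebx, 10: ebx=10
after mov eax, 6: eax=6
after shr ebx, 2: ebx=10>>2=2
after or ebx, 6: ebx=2|6=6
after add ebx, 9: ebx=6+9=15
after sub eax, 1: eax=6-1=5
cmp eax, 0  (cmp 5,0)
jg L1: taken
after shr ebx, 2: ebx=15>>2=3
after or ebx, 6: ebx=3|6=7
after add ebx, 9: ebx=7+9=16
after sub eax, 1: eax=5-1=4
cmp eax, 0  (cmp 4,0)
jg L1: taken
after shr ebx, 2: ebx=16>>2=4
after or ebx, 6: ebx=4|6=6
after add ebx, 9: ebx=6+9=15
after sub eax, 1: eax=4-1=3
cmp eax, 0  (cmp 3,0)
jg L1: taken
after shr ebx, 2: ebx=15>>2=3
after or ebx, 6: ebx=3|6=7
after add ebx, 9: ebx=7+9=16
after sub eax, 1: eax=3-1=2
cmp eax, 0  (cmp 2,0)
jg L1: taken
after shr ebx, 2: ebx=16>>2=4
after or ebx, 6: ebx=4|6=6
after add ebx, 9: ebx=6+9=15
after sub eax, 1: eax=2-1=1
cmp eax, 0  (cmp 1,0)
jg L1: taken
after shr ebx, 2: ebx=15>>2=3
after or ebx, 6: ebx=3|6=7
after add ebx, 9: ebx=7+9=16
after sub eax, 1: eax=1-1=0
cmp eax, 0  (cmp 0,0)
After step 37: ebx = 16.

16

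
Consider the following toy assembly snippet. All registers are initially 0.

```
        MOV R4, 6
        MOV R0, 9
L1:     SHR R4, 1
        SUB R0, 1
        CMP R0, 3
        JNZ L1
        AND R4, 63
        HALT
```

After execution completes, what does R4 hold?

MOV R4, 6 → R4=6
MOV R0, 9 → R0=9
SHR R4, 1 → R4=6>>1=3
SUB R0, 1 → R0=9-1=8
CMP R0, 3  (cmp 8,3)
JNZ L1: taken
SHR R4, 1 → R4=3>>1=1
SUB R0, 1 → R0=8-1=7
CMP R0, 3  (cmp 7,3)
JNZ L1: taken
SHR R4, 1 → R4=1>>1=0
SUB R0, 1 → R0=7-1=6
CMP R0, 3  (cmp 6,3)
JNZ L1: taken
SHR R4, 1 → R4=0>>1=0
SUB R0, 1 → R0=6-1=5
CMP R0, 3  (cmp 5,3)
JNZ L1: taken
SHR R4, 1 → R4=0>>1=0
SUB R0, 1 → R0=5-1=4
CMP R0, 3  (cmp 4,3)
JNZ L1: taken
SHR R4, 1 → R4=0>>1=0
SUB R0, 1 → R0=4-1=3
CMP R0, 3  (cmp 3,3)
JNZ L1: not taken
AND R4, 63 → R4=0&63=0
halt.

0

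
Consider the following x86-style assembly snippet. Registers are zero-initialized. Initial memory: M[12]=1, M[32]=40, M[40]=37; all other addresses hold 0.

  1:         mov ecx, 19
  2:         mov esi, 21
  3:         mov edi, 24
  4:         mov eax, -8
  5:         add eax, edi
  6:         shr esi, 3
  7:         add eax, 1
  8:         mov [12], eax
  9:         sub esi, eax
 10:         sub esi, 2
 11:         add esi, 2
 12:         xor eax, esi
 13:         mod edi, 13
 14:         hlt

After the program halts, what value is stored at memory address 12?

17

mov ecx, 19 → ecx=19
mov esi, 21 → esi=21
mov edi, 24 → edi=24
mov eax, -8 → eax=-8
add eax, edi → eax=(-8)+24=16
shr esi, 3 → esi=21>>3=2
add eax, 1 → eax=16+1=17
mov [12], eax → M[12]=17
sub esi, eax → esi=2-17=-15
sub esi, 2 → esi=(-15)-2=-17
add esi, 2 → esi=(-17)+2=-15
xor eax, esi → eax=17^(-15)=-32
mod edi, 13 → edi=24%13=11
halt.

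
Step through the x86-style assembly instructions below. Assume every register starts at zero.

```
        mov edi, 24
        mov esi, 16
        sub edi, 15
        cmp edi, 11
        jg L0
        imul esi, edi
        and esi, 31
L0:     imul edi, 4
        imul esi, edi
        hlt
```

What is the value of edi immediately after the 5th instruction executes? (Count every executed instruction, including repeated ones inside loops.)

9

edi=24
esi=16
edi=24-15=9
cmp edi, 11  (cmp 9,11)
jg L0: not taken
After step 5: edi = 9.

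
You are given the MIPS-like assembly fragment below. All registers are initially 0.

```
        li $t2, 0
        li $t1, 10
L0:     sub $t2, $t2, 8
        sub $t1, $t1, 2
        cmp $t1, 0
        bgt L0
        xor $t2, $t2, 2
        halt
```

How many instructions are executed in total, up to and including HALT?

24

$t2=0
$t1=10
$t2=0-8=-8
$t1=10-2=8
cmp $t1, 0  (cmp 8,0)
bgt L0: taken
$t2=(-8)-8=-16
$t1=8-2=6
cmp $t1, 0  (cmp 6,0)
bgt L0: taken
$t2=(-16)-8=-24
$t1=6-2=4
cmp $t1, 0  (cmp 4,0)
bgt L0: taken
$t2=(-24)-8=-32
$t1=4-2=2
cmp $t1, 0  (cmp 2,0)
bgt L0: taken
$t2=(-32)-8=-40
$t1=2-2=0
cmp $t1, 0  (cmp 0,0)
bgt L0: not taken
$t2=(-40)^2=-38
halt.
Total executed instructions: 24.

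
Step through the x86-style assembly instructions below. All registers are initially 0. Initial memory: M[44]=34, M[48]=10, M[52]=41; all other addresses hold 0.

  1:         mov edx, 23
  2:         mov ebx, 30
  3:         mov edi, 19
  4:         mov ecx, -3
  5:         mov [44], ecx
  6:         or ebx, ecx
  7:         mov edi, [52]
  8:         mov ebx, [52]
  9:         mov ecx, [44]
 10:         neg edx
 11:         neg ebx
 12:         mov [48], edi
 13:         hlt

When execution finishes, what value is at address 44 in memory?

edx=23
ebx=30
edi=19
ecx=-3
mov [44], ecx → M[44]=-3
ebx=30|(-3)=-1
edi=M[52]=41
ebx=M[52]=41
ecx=M[44]=-3
edx=-(23)=-23
ebx=-(41)=-41
mov [48], edi → M[48]=41
halt.

-3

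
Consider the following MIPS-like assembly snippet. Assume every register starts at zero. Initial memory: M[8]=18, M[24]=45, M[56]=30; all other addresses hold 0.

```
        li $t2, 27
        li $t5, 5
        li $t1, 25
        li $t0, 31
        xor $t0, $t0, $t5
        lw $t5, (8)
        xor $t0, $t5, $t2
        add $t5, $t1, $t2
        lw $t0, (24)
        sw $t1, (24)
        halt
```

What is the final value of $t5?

after li $t2, 27: $t2=27
after li $t5, 5: $t5=5
after li $t1, 25: $t1=25
after li $t0, 31: $t0=31
after xor $t0, $t0, $t5: $t0=31^5=26
after lw $t5, (8): $t5=M[8]=18
after xor $t0, $t5, $t2: $t0=18^27=9
after add $t5, $t1, $t2: $t5=25+27=52
after lw $t0, (24): $t0=M[24]=45
sw $t1, (24) → M[24]=25
halt.

52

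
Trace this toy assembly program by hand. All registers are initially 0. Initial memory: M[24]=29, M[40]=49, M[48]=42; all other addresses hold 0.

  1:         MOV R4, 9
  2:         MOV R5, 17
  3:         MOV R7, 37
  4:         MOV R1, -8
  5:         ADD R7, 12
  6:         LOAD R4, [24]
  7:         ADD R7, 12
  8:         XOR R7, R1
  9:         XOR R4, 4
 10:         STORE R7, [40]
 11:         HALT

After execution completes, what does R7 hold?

-59

R4=9
R5=17
R7=37
R1=-8
R7=37+12=49
R4=M[24]=29
R7=49+12=61
R7=61^(-8)=-59
R4=29^4=25
STORE R7, [40] → M[40]=-59
halt.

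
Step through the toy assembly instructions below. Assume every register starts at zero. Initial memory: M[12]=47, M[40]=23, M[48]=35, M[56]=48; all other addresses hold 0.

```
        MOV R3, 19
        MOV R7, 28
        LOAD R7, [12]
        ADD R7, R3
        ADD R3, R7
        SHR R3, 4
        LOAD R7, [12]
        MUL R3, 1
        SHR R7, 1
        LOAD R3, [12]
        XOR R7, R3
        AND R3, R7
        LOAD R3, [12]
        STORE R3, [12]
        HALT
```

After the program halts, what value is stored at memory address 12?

47

MOV R3, 19 → R3=19
MOV R7, 28 → R7=28
LOAD R7, [12] → R7=M[12]=47
ADD R7, R3 → R7=47+19=66
ADD R3, R7 → R3=19+66=85
SHR R3, 4 → R3=85>>4=5
LOAD R7, [12] → R7=M[12]=47
MUL R3, 1 → R3=5*1=5
SHR R7, 1 → R7=47>>1=23
LOAD R3, [12] → R3=M[12]=47
XOR R7, R3 → R7=23^47=56
AND R3, R7 → R3=47&56=40
LOAD R3, [12] → R3=M[12]=47
STORE R3, [12] → M[12]=47
halt.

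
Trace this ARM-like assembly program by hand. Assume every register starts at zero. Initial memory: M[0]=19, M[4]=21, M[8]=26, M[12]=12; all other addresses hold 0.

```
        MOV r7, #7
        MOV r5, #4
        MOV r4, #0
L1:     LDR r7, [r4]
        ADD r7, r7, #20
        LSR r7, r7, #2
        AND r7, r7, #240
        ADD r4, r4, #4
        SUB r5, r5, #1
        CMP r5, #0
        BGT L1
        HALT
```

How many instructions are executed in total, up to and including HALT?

r7=7
r5=4
r4=0
r7=M[0]=19
r7=19+20=39
r7=39>>2=9
r7=9&240=0
r4=0+4=4
r5=4-1=3
CMP r5, #0  (cmp 3,0)
BGT L1: taken
r7=M[4]=21
r7=21+20=41
r7=41>>2=10
r7=10&240=0
r4=4+4=8
r5=3-1=2
CMP r5, #0  (cmp 2,0)
BGT L1: taken
r7=M[8]=26
r7=26+20=46
r7=46>>2=11
r7=11&240=0
r4=8+4=12
r5=2-1=1
CMP r5, #0  (cmp 1,0)
BGT L1: taken
r7=M[12]=12
r7=12+20=32
r7=32>>2=8
r7=8&240=0
r4=12+4=16
r5=1-1=0
CMP r5, #0  (cmp 0,0)
BGT L1: not taken
halt.
Total executed instructions: 36.

36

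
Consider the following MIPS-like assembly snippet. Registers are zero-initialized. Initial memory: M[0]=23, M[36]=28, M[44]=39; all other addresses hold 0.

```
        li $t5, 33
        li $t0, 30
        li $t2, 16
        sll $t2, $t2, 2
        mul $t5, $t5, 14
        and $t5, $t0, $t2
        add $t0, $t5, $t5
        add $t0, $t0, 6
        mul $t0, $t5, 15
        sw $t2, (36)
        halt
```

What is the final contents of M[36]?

64

li $t5, 33 → $t5=33
li $t0, 30 → $t0=30
li $t2, 16 → $t2=16
sll $t2, $t2, 2 → $t2=16<<2=64
mul $t5, $t5, 14 → $t5=33*14=462
and $t5, $t0, $t2 → $t5=30&64=0
add $t0, $t5, $t5 → $t0=0+0=0
add $t0, $t0, 6 → $t0=0+6=6
mul $t0, $t5, 15 → $t0=0*15=0
sw $t2, (36) → M[36]=64
halt.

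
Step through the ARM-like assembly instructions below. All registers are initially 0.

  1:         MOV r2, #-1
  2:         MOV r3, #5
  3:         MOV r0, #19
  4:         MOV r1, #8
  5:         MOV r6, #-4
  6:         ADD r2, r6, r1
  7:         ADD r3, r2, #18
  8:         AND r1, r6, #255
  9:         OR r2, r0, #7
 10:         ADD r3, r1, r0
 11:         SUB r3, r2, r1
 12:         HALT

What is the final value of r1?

252

after MOV r2, #-1: r2=-1
after MOV r3, #5: r3=5
after MOV r0, #19: r0=19
after MOV r1, #8: r1=8
after MOV r6, #-4: r6=-4
after ADD r2, r6, r1: r2=(-4)+8=4
after ADD r3, r2, #18: r3=4+18=22
after AND r1, r6, #255: r1=(-4)&255=252
after OR r2, r0, #7: r2=19|7=23
after ADD r3, r1, r0: r3=252+19=271
after SUB r3, r2, r1: r3=23-252=-229
halt.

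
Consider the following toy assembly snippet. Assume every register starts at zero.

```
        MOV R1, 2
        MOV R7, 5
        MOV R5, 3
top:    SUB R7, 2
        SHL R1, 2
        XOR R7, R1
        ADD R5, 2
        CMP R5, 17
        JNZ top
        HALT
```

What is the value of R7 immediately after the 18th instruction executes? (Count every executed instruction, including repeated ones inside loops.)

167

R1=2
R7=5
R5=3
R7=5-2=3
R1=2<<2=8
R7=3^8=11
R5=3+2=5
CMP R5, 17  (cmp 5,17)
JNZ top: taken
R7=11-2=9
R1=8<<2=32
R7=9^32=41
R5=5+2=7
CMP R5, 17  (cmp 7,17)
JNZ top: taken
R7=41-2=39
R1=32<<2=128
R7=39^128=167
After step 18: R7 = 167.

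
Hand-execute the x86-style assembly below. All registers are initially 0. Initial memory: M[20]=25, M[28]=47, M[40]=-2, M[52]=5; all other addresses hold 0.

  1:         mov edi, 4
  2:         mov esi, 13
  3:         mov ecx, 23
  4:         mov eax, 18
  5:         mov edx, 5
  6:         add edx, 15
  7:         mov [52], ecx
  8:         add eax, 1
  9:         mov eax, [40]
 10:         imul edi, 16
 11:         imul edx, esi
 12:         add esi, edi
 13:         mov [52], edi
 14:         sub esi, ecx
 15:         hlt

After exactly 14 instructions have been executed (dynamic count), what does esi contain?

mov edi, 4 → edi=4
mov esi, 13 → esi=13
mov ecx, 23 → ecx=23
mov eax, 18 → eax=18
mov edx, 5 → edx=5
add edx, 15 → edx=5+15=20
mov [52], ecx → M[52]=23
add eax, 1 → eax=18+1=19
mov eax, [40] → eax=M[40]=-2
imul edi, 16 → edi=4*16=64
imul edx, esi → edx=20*13=260
add esi, edi → esi=13+64=77
mov [52], edi → M[52]=64
sub esi, ecx → esi=77-23=54
After step 14: esi = 54.

54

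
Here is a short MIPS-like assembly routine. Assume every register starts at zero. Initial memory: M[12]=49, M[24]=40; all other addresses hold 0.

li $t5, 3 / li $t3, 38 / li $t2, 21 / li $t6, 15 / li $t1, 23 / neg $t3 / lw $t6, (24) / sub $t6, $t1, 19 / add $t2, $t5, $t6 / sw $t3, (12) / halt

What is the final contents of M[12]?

-38

$t5=3
$t3=38
$t2=21
$t6=15
$t1=23
$t3=-(38)=-38
$t6=M[24]=40
$t6=23-19=4
$t2=3+4=7
sw $t3, (12) → M[12]=-38
halt.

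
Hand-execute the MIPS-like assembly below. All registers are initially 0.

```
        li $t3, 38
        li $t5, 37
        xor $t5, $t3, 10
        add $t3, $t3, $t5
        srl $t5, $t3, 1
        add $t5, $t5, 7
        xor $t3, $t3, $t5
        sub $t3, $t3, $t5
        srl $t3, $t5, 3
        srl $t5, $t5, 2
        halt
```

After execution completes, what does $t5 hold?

12

$t3=38
$t5=37
$t5=38^10=44
$t3=38+44=82
$t5=82>>1=41
$t5=41+7=48
$t3=82^48=98
$t3=98-48=50
$t3=48>>3=6
$t5=48>>2=12
halt.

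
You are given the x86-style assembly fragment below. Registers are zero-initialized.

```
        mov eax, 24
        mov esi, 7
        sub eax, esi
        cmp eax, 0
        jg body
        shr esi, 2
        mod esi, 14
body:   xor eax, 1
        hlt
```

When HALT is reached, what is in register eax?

16

after mov eax, 24: eax=24
after mov esi, 7: esi=7
after sub eax, esi: eax=24-7=17
cmp eax, 0  (cmp 17,0)
jg body: taken
after xor eax, 1: eax=17^1=16
halt.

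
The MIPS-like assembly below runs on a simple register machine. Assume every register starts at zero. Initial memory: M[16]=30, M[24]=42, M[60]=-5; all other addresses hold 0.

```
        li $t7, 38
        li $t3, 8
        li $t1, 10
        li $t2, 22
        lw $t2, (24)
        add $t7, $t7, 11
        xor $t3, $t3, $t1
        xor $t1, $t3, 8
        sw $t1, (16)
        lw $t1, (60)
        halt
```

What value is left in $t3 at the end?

2

$t7=38
$t3=8
$t1=10
$t2=22
$t2=M[24]=42
$t7=38+11=49
$t3=8^10=2
$t1=2^8=10
sw $t1, (16) → M[16]=10
$t1=M[60]=-5
halt.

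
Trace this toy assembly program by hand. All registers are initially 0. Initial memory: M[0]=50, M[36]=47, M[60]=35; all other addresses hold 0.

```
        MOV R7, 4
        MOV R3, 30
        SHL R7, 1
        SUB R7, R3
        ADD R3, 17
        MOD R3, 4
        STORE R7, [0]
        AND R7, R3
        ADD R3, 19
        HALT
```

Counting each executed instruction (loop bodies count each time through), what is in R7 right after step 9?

R7=4
R3=30
R7=4<<1=8
R7=8-30=-22
R3=30+17=47
R3=47%4=3
STORE R7, [0] → M[0]=-22
R7=(-22)&3=2
R3=3+19=22
After step 9: R7 = 2.

2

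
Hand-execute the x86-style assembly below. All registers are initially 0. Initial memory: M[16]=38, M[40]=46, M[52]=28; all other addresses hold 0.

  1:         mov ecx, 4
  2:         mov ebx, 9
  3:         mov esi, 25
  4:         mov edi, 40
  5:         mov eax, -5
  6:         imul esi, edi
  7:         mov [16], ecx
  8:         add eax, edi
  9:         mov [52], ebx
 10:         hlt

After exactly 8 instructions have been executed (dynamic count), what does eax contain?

35

ecx=4
ebx=9
esi=25
edi=40
eax=-5
esi=25*40=1000
mov [16], ecx → M[16]=4
eax=(-5)+40=35
After step 8: eax = 35.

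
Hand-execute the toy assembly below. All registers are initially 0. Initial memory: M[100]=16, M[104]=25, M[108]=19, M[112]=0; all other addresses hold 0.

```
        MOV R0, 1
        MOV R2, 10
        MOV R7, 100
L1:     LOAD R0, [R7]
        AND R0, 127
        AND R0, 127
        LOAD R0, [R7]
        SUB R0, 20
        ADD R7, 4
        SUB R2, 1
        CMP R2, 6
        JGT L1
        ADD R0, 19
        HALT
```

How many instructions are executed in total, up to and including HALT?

41

after MOV R0, 1: R0=1
after MOV R2, 10: R2=10
after MOV R7, 100: R7=100
after LOAD R0, [R7]: R0=M[100]=16
after AND R0, 127: R0=16&127=16
after AND R0, 127: R0=16&127=16
after LOAD R0, [R7]: R0=M[100]=16
after SUB R0, 20: R0=16-20=-4
after ADD R7, 4: R7=100+4=104
after SUB R2, 1: R2=10-1=9
CMP R2, 6  (cmp 9,6)
JGT L1: taken
after LOAD R0, [R7]: R0=M[104]=25
after AND R0, 127: R0=25&127=25
after AND R0, 127: R0=25&127=25
after LOAD R0, [R7]: R0=M[104]=25
after SUB R0, 20: R0=25-20=5
after ADD R7, 4: R7=104+4=108
after SUB R2, 1: R2=9-1=8
CMP R2, 6  (cmp 8,6)
JGT L1: taken
after LOAD R0, [R7]: R0=M[108]=19
after AND R0, 127: R0=19&127=19
after AND R0, 127: R0=19&127=19
after LOAD R0, [R7]: R0=M[108]=19
after SUB R0, 20: R0=19-20=-1
after ADD R7, 4: R7=108+4=112
after SUB R2, 1: R2=8-1=7
CMP R2, 6  (cmp 7,6)
JGT L1: taken
after LOAD R0, [R7]: R0=M[112]=0
after AND R0, 127: R0=0&127=0
after AND R0, 127: R0=0&127=0
after LOAD R0, [R7]: R0=M[112]=0
after SUB R0, 20: R0=0-20=-20
after ADD R7, 4: R7=112+4=116
after SUB R2, 1: R2=7-1=6
CMP R2, 6  (cmp 6,6)
JGT L1: not taken
after ADD R0, 19: R0=(-20)+19=-1
halt.
Total executed instructions: 41.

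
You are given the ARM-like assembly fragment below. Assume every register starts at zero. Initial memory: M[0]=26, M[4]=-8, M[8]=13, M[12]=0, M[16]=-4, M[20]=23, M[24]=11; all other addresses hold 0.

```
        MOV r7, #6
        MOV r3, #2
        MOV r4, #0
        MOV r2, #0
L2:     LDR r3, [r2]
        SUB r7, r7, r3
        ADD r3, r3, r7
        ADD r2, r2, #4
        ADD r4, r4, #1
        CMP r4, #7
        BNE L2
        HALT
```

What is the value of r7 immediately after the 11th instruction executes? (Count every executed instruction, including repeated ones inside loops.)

MOV r7, #6 → r7=6
MOV r3, #2 → r3=2
MOV r4, #0 → r4=0
MOV r2, #0 → r2=0
LDR r3, [r2] → r3=M[0]=26
SUB r7, r7, r3 → r7=6-26=-20
ADD r3, r3, r7 → r3=26+(-20)=6
ADD r2, r2, #4 → r2=0+4=4
ADD r4, r4, #1 → r4=0+1=1
CMP r4, #7  (cmp 1,7)
BNE L2: taken
After step 11: r7 = -20.

-20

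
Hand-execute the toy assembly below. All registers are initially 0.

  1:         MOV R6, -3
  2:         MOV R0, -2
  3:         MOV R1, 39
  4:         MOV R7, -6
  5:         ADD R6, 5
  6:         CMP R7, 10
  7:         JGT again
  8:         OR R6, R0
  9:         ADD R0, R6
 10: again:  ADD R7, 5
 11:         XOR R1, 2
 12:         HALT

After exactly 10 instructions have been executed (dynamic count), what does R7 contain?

R6=-3
R0=-2
R1=39
R7=-6
R6=(-3)+5=2
CMP R7, 10  (cmp -6,10)
JGT again: not taken
R6=2|(-2)=-2
R0=(-2)+(-2)=-4
R7=(-6)+5=-1
After step 10: R7 = -1.

-1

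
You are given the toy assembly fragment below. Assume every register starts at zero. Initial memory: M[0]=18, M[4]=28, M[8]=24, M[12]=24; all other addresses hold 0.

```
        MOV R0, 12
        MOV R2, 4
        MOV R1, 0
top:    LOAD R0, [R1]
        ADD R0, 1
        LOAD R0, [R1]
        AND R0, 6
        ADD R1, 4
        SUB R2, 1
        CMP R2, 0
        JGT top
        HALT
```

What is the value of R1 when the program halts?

16

MOV R0, 12 → R0=12
MOV R2, 4 → R2=4
MOV R1, 0 → R1=0
LOAD R0, [R1] → R0=M[0]=18
ADD R0, 1 → R0=18+1=19
LOAD R0, [R1] → R0=M[0]=18
AND R0, 6 → R0=18&6=2
ADD R1, 4 → R1=0+4=4
SUB R2, 1 → R2=4-1=3
CMP R2, 0  (cmp 3,0)
JGT top: taken
LOAD R0, [R1] → R0=M[4]=28
ADD R0, 1 → R0=28+1=29
LOAD R0, [R1] → R0=M[4]=28
AND R0, 6 → R0=28&6=4
ADD R1, 4 → R1=4+4=8
SUB R2, 1 → R2=3-1=2
CMP R2, 0  (cmp 2,0)
JGT top: taken
LOAD R0, [R1] → R0=M[8]=24
ADD R0, 1 → R0=24+1=25
LOAD R0, [R1] → R0=M[8]=24
AND R0, 6 → R0=24&6=0
ADD R1, 4 → R1=8+4=12
SUB R2, 1 → R2=2-1=1
CMP R2, 0  (cmp 1,0)
JGT top: taken
LOAD R0, [R1] → R0=M[12]=24
ADD R0, 1 → R0=24+1=25
LOAD R0, [R1] → R0=M[12]=24
AND R0, 6 → R0=24&6=0
ADD R1, 4 → R1=12+4=16
SUB R2, 1 → R2=1-1=0
CMP R2, 0  (cmp 0,0)
JGT top: not taken
halt.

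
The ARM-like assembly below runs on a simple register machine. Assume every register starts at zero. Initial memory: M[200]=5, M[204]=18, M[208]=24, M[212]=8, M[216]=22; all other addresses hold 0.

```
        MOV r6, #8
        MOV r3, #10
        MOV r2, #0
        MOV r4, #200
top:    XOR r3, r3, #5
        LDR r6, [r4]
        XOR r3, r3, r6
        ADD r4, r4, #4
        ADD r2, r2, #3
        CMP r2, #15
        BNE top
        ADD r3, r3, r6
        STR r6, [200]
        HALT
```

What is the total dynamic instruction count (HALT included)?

42

MOV r6, #8 → r6=8
MOV r3, #10 → r3=10
MOV r2, #0 → r2=0
MOV r4, #200 → r4=200
XOR r3, r3, #5 → r3=10^5=15
LDR r6, [r4] → r6=M[200]=5
XOR r3, r3, r6 → r3=15^5=10
ADD r4, r4, #4 → r4=200+4=204
ADD r2, r2, #3 → r2=0+3=3
CMP r2, #15  (cmp 3,15)
BNE top: taken
XOR r3, r3, #5 → r3=10^5=15
LDR r6, [r4] → r6=M[204]=18
XOR r3, r3, r6 → r3=15^18=29
ADD r4, r4, #4 → r4=204+4=208
ADD r2, r2, #3 → r2=3+3=6
CMP r2, #15  (cmp 6,15)
BNE top: taken
XOR r3, r3, #5 → r3=29^5=24
LDR r6, [r4] → r6=M[208]=24
XOR r3, r3, r6 → r3=24^24=0
ADD r4, r4, #4 → r4=208+4=212
ADD r2, r2, #3 → r2=6+3=9
CMP r2, #15  (cmp 9,15)
BNE top: taken
XOR r3, r3, #5 → r3=0^5=5
LDR r6, [r4] → r6=M[212]=8
XOR r3, r3, r6 → r3=5^8=13
ADD r4, r4, #4 → r4=212+4=216
ADD r2, r2, #3 → r2=9+3=12
CMP r2, #15  (cmp 12,15)
BNE top: taken
XOR r3, r3, #5 → r3=13^5=8
LDR r6, [r4] → r6=M[216]=22
XOR r3, r3, r6 → r3=8^22=30
ADD r4, r4, #4 → r4=216+4=220
ADD r2, r2, #3 → r2=12+3=15
CMP r2, #15  (cmp 15,15)
BNE top: not taken
ADD r3, r3, r6 → r3=30+22=52
STR r6, [200] → M[200]=22
halt.
Total executed instructions: 42.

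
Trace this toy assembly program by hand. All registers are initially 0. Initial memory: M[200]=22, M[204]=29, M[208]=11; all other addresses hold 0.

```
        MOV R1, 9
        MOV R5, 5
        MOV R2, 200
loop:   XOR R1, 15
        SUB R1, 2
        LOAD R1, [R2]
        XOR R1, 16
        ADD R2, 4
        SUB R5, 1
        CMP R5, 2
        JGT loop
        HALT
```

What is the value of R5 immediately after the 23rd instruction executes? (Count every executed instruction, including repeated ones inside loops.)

3

MOV R1, 9 → R1=9
MOV R5, 5 → R5=5
MOV R2, 200 → R2=200
XOR R1, 15 → R1=9^15=6
SUB R1, 2 → R1=6-2=4
LOAD R1, [R2] → R1=M[200]=22
XOR R1, 16 → R1=22^16=6
ADD R2, 4 → R2=200+4=204
SUB R5, 1 → R5=5-1=4
CMP R5, 2  (cmp 4,2)
JGT loop: taken
XOR R1, 15 → R1=6^15=9
SUB R1, 2 → R1=9-2=7
LOAD R1, [R2] → R1=M[204]=29
XOR R1, 16 → R1=29^16=13
ADD R2, 4 → R2=204+4=208
SUB R5, 1 → R5=4-1=3
CMP R5, 2  (cmp 3,2)
JGT loop: taken
XOR R1, 15 → R1=13^15=2
SUB R1, 2 → R1=2-2=0
LOAD R1, [R2] → R1=M[208]=11
XOR R1, 16 → R1=11^16=27
After step 23: R5 = 3.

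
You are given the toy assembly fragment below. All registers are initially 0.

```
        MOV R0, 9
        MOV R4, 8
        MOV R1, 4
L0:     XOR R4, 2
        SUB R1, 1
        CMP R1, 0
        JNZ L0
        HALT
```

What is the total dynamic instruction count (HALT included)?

20

MOV R0, 9 → R0=9
MOV R4, 8 → R4=8
MOV R1, 4 → R1=4
XOR R4, 2 → R4=8^2=10
SUB R1, 1 → R1=4-1=3
CMP R1, 0  (cmp 3,0)
JNZ L0: taken
XOR R4, 2 → R4=10^2=8
SUB R1, 1 → R1=3-1=2
CMP R1, 0  (cmp 2,0)
JNZ L0: taken
XOR R4, 2 → R4=8^2=10
SUB R1, 1 → R1=2-1=1
CMP R1, 0  (cmp 1,0)
JNZ L0: taken
XOR R4, 2 → R4=10^2=8
SUB R1, 1 → R1=1-1=0
CMP R1, 0  (cmp 0,0)
JNZ L0: not taken
halt.
Total executed instructions: 20.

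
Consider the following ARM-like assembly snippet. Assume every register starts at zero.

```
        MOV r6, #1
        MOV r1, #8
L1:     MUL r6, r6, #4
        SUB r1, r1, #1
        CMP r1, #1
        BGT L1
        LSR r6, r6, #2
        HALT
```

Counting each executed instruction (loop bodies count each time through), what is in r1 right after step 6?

after MOV r6, #1: r6=1
after MOV r1, #8: r1=8
after MUL r6, r6, #4: r6=1*4=4
after SUB r1, r1, #1: r1=8-1=7
CMP r1, #1  (cmp 7,1)
BGT L1: taken
After step 6: r1 = 7.

7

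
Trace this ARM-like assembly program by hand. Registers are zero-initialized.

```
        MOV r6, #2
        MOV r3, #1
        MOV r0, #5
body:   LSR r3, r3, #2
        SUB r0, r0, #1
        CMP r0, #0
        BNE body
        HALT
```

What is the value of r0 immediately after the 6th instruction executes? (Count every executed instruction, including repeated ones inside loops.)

after MOV r6, #2: r6=2
after MOV r3, #1: r3=1
after MOV r0, #5: r0=5
after LSR r3, r3, #2: r3=1>>2=0
after SUB r0, r0, #1: r0=5-1=4
CMP r0, #0  (cmp 4,0)
After step 6: r0 = 4.

4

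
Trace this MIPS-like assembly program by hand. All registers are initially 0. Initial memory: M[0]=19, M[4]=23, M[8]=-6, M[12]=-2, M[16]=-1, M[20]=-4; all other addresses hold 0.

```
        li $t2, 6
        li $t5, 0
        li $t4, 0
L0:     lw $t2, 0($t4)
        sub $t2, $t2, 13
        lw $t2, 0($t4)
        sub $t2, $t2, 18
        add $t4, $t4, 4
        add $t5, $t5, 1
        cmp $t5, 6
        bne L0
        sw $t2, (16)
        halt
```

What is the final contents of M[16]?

li $t2, 6 → $t2=6
li $t5, 0 → $t5=0
li $t4, 0 → $t4=0
lw $t2, 0($t4) → $t2=M[0]=19
sub $t2, $t2, 13 → $t2=19-13=6
lw $t2, 0($t4) → $t2=M[0]=19
sub $t2, $t2, 18 → $t2=19-18=1
add $t4, $t4, 4 → $t4=0+4=4
add $t5, $t5, 1 → $t5=0+1=1
cmp $t5, 6  (cmp 1,6)
bne L0: taken
lw $t2, 0($t4) → $t2=M[4]=23
sub $t2, $t2, 13 → $t2=23-13=10
lw $t2, 0($t4) → $t2=M[4]=23
sub $t2, $t2, 18 → $t2=23-18=5
add $t4, $t4, 4 → $t4=4+4=8
add $t5, $t5, 1 → $t5=1+1=2
cmp $t5, 6  (cmp 2,6)
bne L0: taken
lw $t2, 0($t4) → $t2=M[8]=-6
sub $t2, $t2, 13 → $t2=(-6)-13=-19
lw $t2, 0($t4) → $t2=M[8]=-6
sub $t2, $t2, 18 → $t2=(-6)-18=-24
add $t4, $t4, 4 → $t4=8+4=12
add $t5, $t5, 1 → $t5=2+1=3
cmp $t5, 6  (cmp 3,6)
bne L0: taken
lw $t2, 0($t4) → $t2=M[12]=-2
sub $t2, $t2, 13 → $t2=(-2)-13=-15
lw $t2, 0($t4) → $t2=M[12]=-2
sub $t2, $t2, 18 → $t2=(-2)-18=-20
add $t4, $t4, 4 → $t4=12+4=16
add $t5, $t5, 1 → $t5=3+1=4
cmp $t5, 6  (cmp 4,6)
bne L0: taken
lw $t2, 0($t4) → $t2=M[16]=-1
sub $t2, $t2, 13 → $t2=(-1)-13=-14
lw $t2, 0($t4) → $t2=M[16]=-1
sub $t2, $t2, 18 → $t2=(-1)-18=-19
add $t4, $t4, 4 → $t4=16+4=20
add $t5, $t5, 1 → $t5=4+1=5
cmp $t5, 6  (cmp 5,6)
bne L0: taken
lw $t2, 0($t4) → $t2=M[20]=-4
sub $t2, $t2, 13 → $t2=(-4)-13=-17
lw $t2, 0($t4) → $t2=M[20]=-4
sub $t2, $t2, 18 → $t2=(-4)-18=-22
add $t4, $t4, 4 → $t4=20+4=24
add $t5, $t5, 1 → $t5=5+1=6
cmp $t5, 6  (cmp 6,6)
bne L0: not taken
sw $t2, (16) → M[16]=-22
halt.

-22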